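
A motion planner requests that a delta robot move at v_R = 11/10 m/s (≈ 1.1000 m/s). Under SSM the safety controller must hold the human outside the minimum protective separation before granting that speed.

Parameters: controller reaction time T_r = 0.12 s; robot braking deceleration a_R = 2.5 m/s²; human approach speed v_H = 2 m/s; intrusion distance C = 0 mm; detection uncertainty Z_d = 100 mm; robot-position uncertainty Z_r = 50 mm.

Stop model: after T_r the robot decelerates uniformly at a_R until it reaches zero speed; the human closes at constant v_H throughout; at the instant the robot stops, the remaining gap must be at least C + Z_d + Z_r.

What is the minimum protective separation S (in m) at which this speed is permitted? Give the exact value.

S_min = 411/250 m = 1.6440 m

braking lasts T_s = (11/10)/(5/2) = 0.4400 s
robot covers v_R·T_r = 1.1000·0.1200 = 0.1320 m before braking
robot covers 1.1000·0.4400 − ½·2.5000·0.4400² = 0.2420 m while stopping
human closes 2.0000·0.5600 = 1.1200 m
residual clearance needed = 0.0000+0.1000+0.0500 = 0.1500 m
S_min ≈ 0.1320+0.2420+1.1200+0.1500  ⇒  S_min = 411/250 m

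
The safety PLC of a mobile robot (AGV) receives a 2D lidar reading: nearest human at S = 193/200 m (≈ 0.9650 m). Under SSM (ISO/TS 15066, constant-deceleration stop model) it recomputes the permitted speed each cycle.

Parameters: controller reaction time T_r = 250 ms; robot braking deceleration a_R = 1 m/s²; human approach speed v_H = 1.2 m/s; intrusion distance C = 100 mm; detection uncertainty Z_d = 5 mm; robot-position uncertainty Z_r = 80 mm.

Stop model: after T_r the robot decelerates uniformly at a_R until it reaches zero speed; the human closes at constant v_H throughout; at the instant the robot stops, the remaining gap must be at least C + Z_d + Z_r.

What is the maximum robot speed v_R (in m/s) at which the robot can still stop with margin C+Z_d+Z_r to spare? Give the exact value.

at the boundary: (1/2)·v² + (29/20)·v + (-12/25) = 0
  disc = (29/20)² − 4·(1/2)·(-12/25) = 49/16 ; √disc = 7/4
  v_R = (−(29/20) + 7/4) / (2·(1/2)) = 3/10 m/s
check:
stop time T_s = (3/10)/1 = 0.3000 s
robot covers v_R·T_r = 0.3000·0.2500 = 0.0750 m before braking
robot under decel: 0.3000²/(2·1.0000) = 0.0450 m
person approaches 1.2000·(0.2500+0.3000) = 0.6600 m
C+Z_d+Z_r = 0.1000+0.0050+0.0800 = 0.1850 m
sum ≈ 0.0750+0.0450+0.6600+0.1850 ≈ 0.9650 m = S ✓

v_R_max = 3/10 m/s = 0.3000 m/s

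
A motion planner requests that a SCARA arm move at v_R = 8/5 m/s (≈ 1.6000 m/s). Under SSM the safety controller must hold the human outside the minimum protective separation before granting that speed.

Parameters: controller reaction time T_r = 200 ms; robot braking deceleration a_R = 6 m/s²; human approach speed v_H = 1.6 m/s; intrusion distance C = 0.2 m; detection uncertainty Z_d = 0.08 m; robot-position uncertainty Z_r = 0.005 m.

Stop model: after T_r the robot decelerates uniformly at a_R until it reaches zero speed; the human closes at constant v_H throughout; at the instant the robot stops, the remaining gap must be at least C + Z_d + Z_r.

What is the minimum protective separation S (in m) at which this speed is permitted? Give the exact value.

S_min = 313/200 m = 1.5650 m

stop time T_s = (8/5)/6 = 0.2667 s
reaction-phase robot travel = 1.6000·0.2000 = 0.3200 m
braking distance = 1.6000²/(2·6.0000) = 0.2133 m
person approaches 1.6000·(0.2000+0.2667) = 0.7467 m
residual clearance needed = 0.2000+0.0800+0.0050 = 0.2850 m
S_min ≈ 0.3200+0.2133+0.7467+0.2850  ⇒  S_min = 313/200 m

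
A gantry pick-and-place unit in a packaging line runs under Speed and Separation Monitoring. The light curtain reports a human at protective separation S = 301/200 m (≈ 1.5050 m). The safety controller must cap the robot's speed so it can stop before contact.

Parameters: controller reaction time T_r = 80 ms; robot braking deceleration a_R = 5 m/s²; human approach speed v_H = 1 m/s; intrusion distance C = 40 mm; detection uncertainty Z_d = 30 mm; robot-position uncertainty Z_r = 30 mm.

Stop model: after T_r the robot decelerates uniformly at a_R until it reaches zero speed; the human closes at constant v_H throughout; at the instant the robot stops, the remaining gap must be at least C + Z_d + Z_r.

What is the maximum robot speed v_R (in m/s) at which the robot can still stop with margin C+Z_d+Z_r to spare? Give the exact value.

v_R_max = 5/2 m/s = 2.5000 m/s

collect terms ⇒ (1/10)·v_R² + (7/25)·v_R + (-53/40) = 0
  disc = (7/25)² − 4·(1/10)·(-53/40) = 1521/2500 ; √disc = 39/50
  v_R = (−(7/25) + 39/50) / (2·(1/10)) = 5/2 m/s
check:
T_s = v_R/a_R = (5/2)/5 = 0.5000 s
robot covers v_R·T_r = 2.5000·0.0800 = 0.2000 m before braking
robot under decel: 2.5000²/(2·5.0000) = 0.6250 m
person approaches 1.0000·(0.0800+0.5000) = 0.5800 m
C+Z_d+Z_r = 0.0400+0.0300+0.0300 = 0.1000 m
sum ≈ 0.2000+0.6250+0.5800+0.1000 ≈ 1.5050 m = S ✓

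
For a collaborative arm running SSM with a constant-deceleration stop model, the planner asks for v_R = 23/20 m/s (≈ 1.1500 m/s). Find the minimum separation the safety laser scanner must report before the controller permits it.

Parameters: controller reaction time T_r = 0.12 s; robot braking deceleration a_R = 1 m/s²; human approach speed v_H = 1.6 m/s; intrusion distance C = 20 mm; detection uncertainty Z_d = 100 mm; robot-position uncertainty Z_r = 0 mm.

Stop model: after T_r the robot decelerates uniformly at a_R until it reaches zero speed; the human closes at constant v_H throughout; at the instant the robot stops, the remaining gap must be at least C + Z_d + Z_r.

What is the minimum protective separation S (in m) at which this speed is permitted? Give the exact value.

braking lasts T_s = (23/20)/1 = 1.1500 s
robot in T_r: 1.1500·0.1200 = 0.1380 m
robot covers 1.1500·1.1500 − ½·1.0000·1.1500² = 0.6613 m while stopping
human closes 1.6000·1.2700 = 2.0320 m
margins: 0.0200+0.1000+0.0000 = 0.1200 m
S_min ≈ 0.1380+0.6613+2.0320+0.1200  ⇒  S_min = 2361/800 m

S_min = 2361/800 m = 2.9512 m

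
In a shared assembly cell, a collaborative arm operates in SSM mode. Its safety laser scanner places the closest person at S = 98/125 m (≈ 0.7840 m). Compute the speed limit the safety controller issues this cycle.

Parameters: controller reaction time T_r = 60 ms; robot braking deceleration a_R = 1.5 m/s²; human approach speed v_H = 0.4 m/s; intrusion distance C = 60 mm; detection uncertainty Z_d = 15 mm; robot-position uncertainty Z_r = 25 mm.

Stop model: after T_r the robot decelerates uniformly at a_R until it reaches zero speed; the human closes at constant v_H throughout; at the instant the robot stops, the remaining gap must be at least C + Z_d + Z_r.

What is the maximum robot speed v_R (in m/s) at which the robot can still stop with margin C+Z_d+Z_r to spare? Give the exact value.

v_R_max = 1 m/s = 1.0000 m/s

quadratic (1/3)·v² + (49/150)·v + (-33/50) = 0
  disc = (49/150)² − 4·(1/3)·(-33/50) = 22201/22500 ; √disc = 149/150
  v_R = (−(49/150) + 149/150) / (2·(1/3)) = 1 m/s
check:
T_s = v_R/a_R = 1/(3/2) = 0.6667 s
reaction-phase robot travel = 1.0000·0.0600 = 0.0600 m
robot covers 1.0000·0.6667 − ½·1.5000·0.6667² = 0.3333 m while stopping
person approaches 0.4000·(0.0600+0.6667) = 0.2907 m
residual clearance needed = 0.0600+0.0150+0.0250 = 0.1000 m
sum ≈ 0.0600+0.3333+0.2907+0.1000 ≈ 0.7840 m = S ✓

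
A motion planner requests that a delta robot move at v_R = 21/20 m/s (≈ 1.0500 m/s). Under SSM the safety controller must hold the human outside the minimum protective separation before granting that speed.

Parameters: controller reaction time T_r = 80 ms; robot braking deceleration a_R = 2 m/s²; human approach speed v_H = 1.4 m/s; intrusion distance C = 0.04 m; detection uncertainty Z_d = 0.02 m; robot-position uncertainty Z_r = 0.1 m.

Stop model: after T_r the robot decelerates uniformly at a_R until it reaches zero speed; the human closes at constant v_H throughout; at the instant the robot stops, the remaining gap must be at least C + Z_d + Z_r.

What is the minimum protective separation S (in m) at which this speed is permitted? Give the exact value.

stop time T_s = (21/20)/2 = 0.5250 s
robot in T_r: 1.0500·0.0800 = 0.0840 m
robot covers 1.0500·0.5250 − ½·2.0000·0.5250² = 0.2756 m while stopping
human closes 1.4000·0.6050 = 0.8470 m
margins: 0.0400+0.0200+0.1000 = 0.1600 m
S_min ≈ 0.0840+0.2756+0.8470+0.1600  ⇒  S_min = 10933/8000 m

S_min = 10933/8000 m = 1.3666 m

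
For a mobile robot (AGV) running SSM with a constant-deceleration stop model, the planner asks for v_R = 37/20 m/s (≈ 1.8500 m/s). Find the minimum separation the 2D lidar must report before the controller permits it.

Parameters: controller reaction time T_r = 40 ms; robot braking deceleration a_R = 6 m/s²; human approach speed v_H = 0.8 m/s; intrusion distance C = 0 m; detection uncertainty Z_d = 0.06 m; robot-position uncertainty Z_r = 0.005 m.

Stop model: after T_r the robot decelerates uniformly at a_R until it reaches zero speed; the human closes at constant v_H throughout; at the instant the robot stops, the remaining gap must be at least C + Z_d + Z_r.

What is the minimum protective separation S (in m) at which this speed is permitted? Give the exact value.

S_min = 5623/8000 m = 0.7029 m

T_s = v_R/a_R = (37/20)/6 = 0.3083 s
robot covers v_R·T_r = 1.8500·0.0400 = 0.0740 m before braking
robot covers 1.8500·0.3083 − ½·6.0000·0.3083² = 0.2852 m while stopping
human over T_r+T_s: 0.8000·(0.0400+0.3083) = 0.2787 m
C+Z_d+Z_r = 0.0000+0.0600+0.0050 = 0.0650 m
S_min ≈ 0.0740+0.2852+0.2787+0.0650  ⇒  S_min = 5623/8000 m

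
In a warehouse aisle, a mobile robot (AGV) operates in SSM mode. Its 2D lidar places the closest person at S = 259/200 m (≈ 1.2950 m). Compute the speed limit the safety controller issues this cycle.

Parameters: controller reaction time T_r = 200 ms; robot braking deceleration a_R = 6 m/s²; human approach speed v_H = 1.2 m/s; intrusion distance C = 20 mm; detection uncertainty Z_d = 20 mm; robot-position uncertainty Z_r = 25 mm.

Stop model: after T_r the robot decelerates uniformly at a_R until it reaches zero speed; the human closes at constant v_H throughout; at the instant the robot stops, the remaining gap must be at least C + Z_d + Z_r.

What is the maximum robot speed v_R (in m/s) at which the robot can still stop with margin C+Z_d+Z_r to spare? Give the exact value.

v_R_max = 9/5 m/s = 1.8000 m/s

quadratic (1/12)·v² + (2/5)·v + (-99/100) = 0
  disc = (2/5)² − 4·(1/12)·(-99/100) = 49/100 ; √disc = 7/10
  v_R = (−(2/5) + 7/10) / (2·(1/12)) = 9/5 m/s
check:
braking lasts T_s = (9/5)/6 = 0.3000 s
robot in T_r: 1.8000·0.2000 = 0.3600 m
braking distance = 1.8000²/(2·6.0000) = 0.2700 m
human over T_r+T_s: 1.2000·(0.2000+0.3000) = 0.6000 m
C+Z_d+Z_r = 0.0200+0.0200+0.0250 = 0.0650 m
sum ≈ 0.3600+0.2700+0.6000+0.0650 ≈ 1.2950 m = S ✓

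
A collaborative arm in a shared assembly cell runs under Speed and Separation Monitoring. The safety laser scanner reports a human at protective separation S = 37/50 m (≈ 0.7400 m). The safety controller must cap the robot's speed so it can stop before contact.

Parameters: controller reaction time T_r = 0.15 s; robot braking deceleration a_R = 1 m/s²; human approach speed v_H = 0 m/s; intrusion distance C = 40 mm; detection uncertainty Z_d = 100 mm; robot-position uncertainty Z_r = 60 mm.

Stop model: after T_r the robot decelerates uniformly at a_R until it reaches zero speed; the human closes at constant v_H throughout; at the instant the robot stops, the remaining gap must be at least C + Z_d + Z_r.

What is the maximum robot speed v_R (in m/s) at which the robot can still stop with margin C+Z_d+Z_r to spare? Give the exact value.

v_R_max = 9/10 m/s = 0.9000 m/s

collect terms ⇒ (1/2)·v_R² + (3/20)·v_R + (-27/50) = 0
  disc = (3/20)² − 4·(1/2)·(-27/50) = 441/400 ; √disc = 21/20
  v_R = (−(3/20) + 21/20) / (2·(1/2)) = 9/10 m/s
check:
stop time T_s = (9/10)/1 = 0.9000 s
robot in T_r: 0.9000·0.1500 = 0.1350 m
robot covers 0.9000·0.9000 − ½·1.0000·0.9000² = 0.4050 m while stopping
human closes 0.0000·1.0500 = 0.0000 m
C+Z_d+Z_r = 0.0400+0.1000+0.0600 = 0.2000 m
sum ≈ 0.1350+0.4050+0.0000+0.2000 ≈ 0.7400 m = S ✓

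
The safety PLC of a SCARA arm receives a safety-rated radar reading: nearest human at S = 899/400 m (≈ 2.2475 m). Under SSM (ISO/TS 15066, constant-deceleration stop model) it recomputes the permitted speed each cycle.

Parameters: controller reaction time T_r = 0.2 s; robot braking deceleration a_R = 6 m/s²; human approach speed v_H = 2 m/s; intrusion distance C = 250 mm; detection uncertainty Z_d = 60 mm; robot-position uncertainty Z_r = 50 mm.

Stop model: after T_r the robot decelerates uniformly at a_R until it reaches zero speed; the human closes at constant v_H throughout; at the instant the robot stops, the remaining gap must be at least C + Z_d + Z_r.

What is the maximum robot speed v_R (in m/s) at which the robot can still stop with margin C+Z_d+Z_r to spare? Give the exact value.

v_R_max = 21/10 m/s = 2.1000 m/s

collect terms ⇒ (1/12)·v_R² + (8/15)·v_R + (-119/80) = 0
  disc = (8/15)² − 4·(1/12)·(-119/80) = 2809/3600 ; √disc = 53/60
  v_R = (−(8/15) + 53/60) / (2·(1/12)) = 21/10 m/s
check:
stop time T_s = (21/10)/6 = 0.3500 s
robot in T_r: 2.1000·0.2000 = 0.4200 m
robot covers 2.1000·0.3500 − ½·6.0000·0.3500² = 0.3675 m while stopping
person approaches 2.0000·(0.2000+0.3500) = 1.1000 m
C+Z_d+Z_r = 0.2500+0.0600+0.0500 = 0.3600 m
sum ≈ 0.4200+0.3675+1.1000+0.3600 ≈ 2.2475 m = S ✓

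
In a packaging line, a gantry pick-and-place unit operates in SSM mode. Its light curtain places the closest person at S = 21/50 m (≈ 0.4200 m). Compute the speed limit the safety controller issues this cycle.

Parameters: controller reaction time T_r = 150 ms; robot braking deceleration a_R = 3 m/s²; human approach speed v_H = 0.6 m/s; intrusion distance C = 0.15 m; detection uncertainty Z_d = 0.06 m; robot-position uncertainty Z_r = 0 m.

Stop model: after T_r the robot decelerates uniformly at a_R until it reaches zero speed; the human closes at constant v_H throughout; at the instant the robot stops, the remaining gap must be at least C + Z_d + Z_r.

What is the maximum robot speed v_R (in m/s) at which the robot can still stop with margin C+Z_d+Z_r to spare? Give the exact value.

v_R_max = 3/10 m/s = 0.3000 m/s

collect terms ⇒ (1/6)·v_R² + (7/20)·v_R + (-3/25) = 0
  disc = (7/20)² − 4·(1/6)·(-3/25) = 81/400 ; √disc = 9/20
  v_R = (−(7/20) + 9/20) / (2·(1/6)) = 3/10 m/s
check:
T_s = v_R/a_R = (3/10)/3 = 0.1000 s
reaction-phase robot travel = 0.3000·0.1500 = 0.0450 m
robot covers 0.3000·0.1000 − ½·3.0000·0.1000² = 0.0150 m while stopping
human over T_r+T_s: 0.6000·(0.1500+0.1000) = 0.1500 m
margins: 0.1500+0.0600+0.0000 = 0.2100 m
sum ≈ 0.0450+0.0150+0.1500+0.2100 ≈ 0.4200 m = S ✓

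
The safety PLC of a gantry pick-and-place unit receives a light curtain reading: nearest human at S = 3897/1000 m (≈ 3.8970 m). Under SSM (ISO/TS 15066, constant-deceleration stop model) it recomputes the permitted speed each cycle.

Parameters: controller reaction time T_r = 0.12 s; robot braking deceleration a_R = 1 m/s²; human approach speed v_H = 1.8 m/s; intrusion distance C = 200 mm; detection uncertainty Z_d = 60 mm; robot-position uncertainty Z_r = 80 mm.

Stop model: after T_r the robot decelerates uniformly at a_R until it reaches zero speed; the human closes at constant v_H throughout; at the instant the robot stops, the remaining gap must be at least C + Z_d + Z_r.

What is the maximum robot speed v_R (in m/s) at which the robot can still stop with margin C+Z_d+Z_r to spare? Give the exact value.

v_R_max = 13/10 m/s = 1.3000 m/s

collect terms ⇒ (1/2)·v_R² + (48/25)·v_R + (-3341/1000) = 0
  disc = (48/25)² − 4·(1/2)·(-3341/1000) = 25921/2500 ; √disc = 161/50
  v_R = (−(48/25) + 161/50) / (2·(1/2)) = 13/10 m/s
check:
braking lasts T_s = (13/10)/1 = 1.3000 s
robot covers v_R·T_r = 1.3000·0.1200 = 0.1560 m before braking
robot under decel: 1.3000²/(2·1.0000) = 0.8450 m
human closes 1.8000·1.4200 = 2.5560 m
C+Z_d+Z_r = 0.2000+0.0600+0.0800 = 0.3400 m
sum ≈ 0.1560+0.8450+2.5560+0.3400 ≈ 3.8970 m = S ✓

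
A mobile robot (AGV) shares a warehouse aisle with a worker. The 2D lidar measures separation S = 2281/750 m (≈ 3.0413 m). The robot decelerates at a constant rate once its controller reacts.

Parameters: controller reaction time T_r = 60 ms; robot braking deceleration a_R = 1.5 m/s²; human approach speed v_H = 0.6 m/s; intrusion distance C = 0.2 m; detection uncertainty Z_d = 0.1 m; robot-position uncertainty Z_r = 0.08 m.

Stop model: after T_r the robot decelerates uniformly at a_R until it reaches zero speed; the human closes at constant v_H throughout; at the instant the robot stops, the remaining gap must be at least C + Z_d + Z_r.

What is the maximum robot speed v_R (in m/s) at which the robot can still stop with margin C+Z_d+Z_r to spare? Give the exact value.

at the boundary: (1/3)·v² + (23/50)·v + (-1969/750) = 0
  disc = (23/50)² − 4·(1/3)·(-1969/750) = 83521/22500 ; √disc = 289/150
  v_R = (−(23/50) + 289/150) / (2·(1/3)) = 11/5 m/s
check:
T_s = v_R/a_R = (11/5)/(3/2) = 1.4667 s
robot covers v_R·T_r = 2.2000·0.0600 = 0.1320 m before braking
robot under decel: 2.2000²/(2·1.5000) = 1.6133 m
human closes 0.6000·1.5267 = 0.9160 m
residual clearance needed = 0.2000+0.1000+0.0800 = 0.3800 m
sum ≈ 0.1320+1.6133+0.9160+0.3800 ≈ 3.0413 m = S ✓

v_R_max = 11/5 m/s = 2.2000 m/s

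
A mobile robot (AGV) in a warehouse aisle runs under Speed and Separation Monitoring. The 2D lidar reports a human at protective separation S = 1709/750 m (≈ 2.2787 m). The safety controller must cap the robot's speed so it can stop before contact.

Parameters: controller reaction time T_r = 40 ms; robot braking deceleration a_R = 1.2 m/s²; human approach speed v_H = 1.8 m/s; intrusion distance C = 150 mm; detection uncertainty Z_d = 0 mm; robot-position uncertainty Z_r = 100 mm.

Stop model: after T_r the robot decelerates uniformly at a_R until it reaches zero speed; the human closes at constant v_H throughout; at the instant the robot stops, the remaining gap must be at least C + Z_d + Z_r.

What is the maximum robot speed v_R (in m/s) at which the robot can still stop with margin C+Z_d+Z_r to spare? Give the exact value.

v_R_max = 1 m/s = 1.0000 m/s

quadratic (5/12)·v² + (77/50)·v + (-587/300) = 0
  disc = (77/50)² − 4·(5/12)·(-587/300) = 31684/5625 ; √disc = 178/75
  v_R = (−(77/50) + 178/75) / (2·(5/12)) = 1 m/s
check:
braking lasts T_s = 1/(6/5) = 0.8333 s
robot in T_r: 1.0000·0.0400 = 0.0400 m
robot under decel: 1.0000²/(2·1.2000) = 0.4167 m
human closes 1.8000·0.8733 = 1.5720 m
residual clearance needed = 0.1500+0.0000+0.1000 = 0.2500 m
sum ≈ 0.0400+0.4167+1.5720+0.2500 ≈ 2.2787 m = S ✓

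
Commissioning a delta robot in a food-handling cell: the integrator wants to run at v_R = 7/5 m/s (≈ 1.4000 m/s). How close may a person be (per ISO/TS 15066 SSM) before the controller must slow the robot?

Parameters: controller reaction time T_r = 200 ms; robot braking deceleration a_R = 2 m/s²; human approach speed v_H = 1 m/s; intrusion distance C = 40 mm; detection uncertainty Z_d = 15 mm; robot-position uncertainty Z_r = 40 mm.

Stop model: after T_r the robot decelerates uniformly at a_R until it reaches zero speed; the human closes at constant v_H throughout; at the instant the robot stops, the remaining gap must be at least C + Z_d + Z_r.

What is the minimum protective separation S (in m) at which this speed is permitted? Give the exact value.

T_s = v_R/a_R = (7/5)/2 = 0.7000 s
robot in T_r: 1.4000·0.2000 = 0.2800 m
braking distance = 1.4000²/(2·2.0000) = 0.4900 m
human closes 1.0000·0.9000 = 0.9000 m
residual clearance needed = 0.0400+0.0150+0.0400 = 0.0950 m
S_min ≈ 0.2800+0.4900+0.9000+0.0950  ⇒  S_min = 353/200 m

S_min = 353/200 m = 1.7650 m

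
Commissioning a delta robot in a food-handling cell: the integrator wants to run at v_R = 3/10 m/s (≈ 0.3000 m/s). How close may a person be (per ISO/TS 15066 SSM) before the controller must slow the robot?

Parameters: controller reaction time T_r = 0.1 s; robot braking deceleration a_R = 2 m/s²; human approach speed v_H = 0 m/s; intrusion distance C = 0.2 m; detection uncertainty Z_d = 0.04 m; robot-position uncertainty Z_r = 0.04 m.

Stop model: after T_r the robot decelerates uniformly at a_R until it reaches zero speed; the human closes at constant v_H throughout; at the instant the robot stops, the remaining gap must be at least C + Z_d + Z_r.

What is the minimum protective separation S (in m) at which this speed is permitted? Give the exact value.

braking lasts T_s = (3/10)/2 = 0.1500 s
robot in T_r: 0.3000·0.1000 = 0.0300 m
braking distance = 0.3000²/(2·2.0000) = 0.0225 m
person approaches 0.0000·(0.1000+0.1500) = 0.0000 m
residual clearance needed = 0.2000+0.0400+0.0400 = 0.2800 m
S_min ≈ 0.0300+0.0225+0.0000+0.2800  ⇒  S_min = 133/400 m

S_min = 133/400 m = 0.3325 m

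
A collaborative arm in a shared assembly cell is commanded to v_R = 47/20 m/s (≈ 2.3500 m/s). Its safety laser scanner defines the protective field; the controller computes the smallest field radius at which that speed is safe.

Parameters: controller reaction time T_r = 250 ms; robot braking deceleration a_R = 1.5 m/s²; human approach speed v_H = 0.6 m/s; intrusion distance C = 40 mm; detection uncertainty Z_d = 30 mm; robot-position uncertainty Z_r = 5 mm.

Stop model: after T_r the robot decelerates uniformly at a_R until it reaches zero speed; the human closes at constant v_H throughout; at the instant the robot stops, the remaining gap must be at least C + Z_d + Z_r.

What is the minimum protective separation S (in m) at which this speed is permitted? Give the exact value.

braking lasts T_s = (47/20)/(3/2) = 1.5667 s
reaction-phase robot travel = 2.3500·0.2500 = 0.5875 m
braking distance = 2.3500²/(2·1.5000) = 1.8408 m
human over T_r+T_s: 0.6000·(0.2500+1.5667) = 1.0900 m
C+Z_d+Z_r = 0.0400+0.0300+0.0050 = 0.0750 m
S_min ≈ 0.5875+1.8408+1.0900+0.0750  ⇒  S_min = 539/150 m

S_min = 539/150 m = 3.5933 m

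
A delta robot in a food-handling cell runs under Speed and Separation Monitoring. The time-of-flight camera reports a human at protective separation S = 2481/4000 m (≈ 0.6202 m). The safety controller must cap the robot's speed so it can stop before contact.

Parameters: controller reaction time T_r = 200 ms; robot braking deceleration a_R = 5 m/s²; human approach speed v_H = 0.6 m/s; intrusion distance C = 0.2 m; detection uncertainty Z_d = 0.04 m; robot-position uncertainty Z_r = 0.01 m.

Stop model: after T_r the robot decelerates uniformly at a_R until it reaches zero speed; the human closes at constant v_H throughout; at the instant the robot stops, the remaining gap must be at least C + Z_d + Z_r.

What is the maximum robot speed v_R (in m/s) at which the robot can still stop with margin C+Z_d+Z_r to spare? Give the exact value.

v_R_max = 13/20 m/s = 0.6500 m/s

at the boundary: (1/10)·v² + (8/25)·v + (-1001/4000) = 0
  disc = (8/25)² − 4·(1/10)·(-1001/4000) = 81/400 ; √disc = 9/20
  v_R = (−(8/25) + 9/20) / (2·(1/10)) = 13/20 m/s
check:
T_s = v_R/a_R = (13/20)/5 = 0.1300 s
robot covers v_R·T_r = 0.6500·0.2000 = 0.1300 m before braking
braking distance = 0.6500²/(2·5.0000) = 0.0423 m
human over T_r+T_s: 0.6000·(0.2000+0.1300) = 0.1980 m
margins: 0.2000+0.0400+0.0100 = 0.2500 m
sum ≈ 0.1300+0.0423+0.1980+0.2500 ≈ 0.6202 m = S ✓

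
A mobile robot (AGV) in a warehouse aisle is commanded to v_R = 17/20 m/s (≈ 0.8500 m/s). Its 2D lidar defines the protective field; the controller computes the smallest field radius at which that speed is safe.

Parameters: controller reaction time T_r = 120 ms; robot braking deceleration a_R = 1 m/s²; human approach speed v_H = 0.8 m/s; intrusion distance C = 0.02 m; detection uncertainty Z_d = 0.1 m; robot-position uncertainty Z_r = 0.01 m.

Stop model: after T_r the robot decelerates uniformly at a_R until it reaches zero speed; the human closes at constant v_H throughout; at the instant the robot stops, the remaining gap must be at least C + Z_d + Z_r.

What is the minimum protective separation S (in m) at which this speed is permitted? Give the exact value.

S_min = 5477/4000 m = 1.3693 m

stop time T_s = (17/20)/1 = 0.8500 s
reaction-phase robot travel = 0.8500·0.1200 = 0.1020 m
robot covers 0.8500·0.8500 − ½·1.0000·0.8500² = 0.3613 m while stopping
human over T_r+T_s: 0.8000·(0.1200+0.8500) = 0.7760 m
margins: 0.0200+0.1000+0.0100 = 0.1300 m
S_min ≈ 0.1020+0.3613+0.7760+0.1300  ⇒  S_min = 5477/4000 m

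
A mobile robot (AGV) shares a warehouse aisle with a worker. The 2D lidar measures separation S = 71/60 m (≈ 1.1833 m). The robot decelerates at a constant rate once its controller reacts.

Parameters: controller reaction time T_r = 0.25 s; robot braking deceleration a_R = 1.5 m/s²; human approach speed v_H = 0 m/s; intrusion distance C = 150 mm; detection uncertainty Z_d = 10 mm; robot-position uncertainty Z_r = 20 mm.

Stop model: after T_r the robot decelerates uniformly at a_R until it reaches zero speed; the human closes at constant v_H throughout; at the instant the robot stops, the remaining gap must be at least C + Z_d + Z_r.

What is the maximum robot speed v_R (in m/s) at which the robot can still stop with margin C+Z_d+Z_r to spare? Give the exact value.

v_R_max = 7/5 m/s = 1.4000 m/s

at the boundary: (1/3)·v² + (1/4)·v + (-301/300) = 0
  disc = (1/4)² − 4·(1/3)·(-301/300) = 5041/3600 ; √disc = 71/60
  v_R = (−(1/4) + 71/60) / (2·(1/3)) = 7/5 m/s
check:
stop time T_s = (7/5)/(3/2) = 0.9333 s
reaction-phase robot travel = 1.4000·0.2500 = 0.3500 m
robot under decel: 1.4000²/(2·1.5000) = 0.6533 m
human closes 0.0000·1.1833 = 0.0000 m
C+Z_d+Z_r = 0.1500+0.0100+0.0200 = 0.1800 m
sum ≈ 0.3500+0.6533+0.0000+0.1800 ≈ 1.1833 m = S ✓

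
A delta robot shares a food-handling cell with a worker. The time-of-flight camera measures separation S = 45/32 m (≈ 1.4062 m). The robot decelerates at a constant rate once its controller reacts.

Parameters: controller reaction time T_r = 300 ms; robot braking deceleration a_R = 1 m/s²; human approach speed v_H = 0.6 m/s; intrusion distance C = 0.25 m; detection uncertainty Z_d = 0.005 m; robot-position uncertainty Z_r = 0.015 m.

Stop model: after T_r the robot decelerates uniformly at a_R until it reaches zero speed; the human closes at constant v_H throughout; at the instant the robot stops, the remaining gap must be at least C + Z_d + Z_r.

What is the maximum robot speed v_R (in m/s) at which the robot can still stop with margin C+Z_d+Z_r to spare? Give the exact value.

v_R_max = 3/4 m/s = 0.7500 m/s

collect terms ⇒ (1/2)·v_R² + (9/10)·v_R + (-153/160) = 0
  disc = (9/10)² − 4·(1/2)·(-153/160) = 1089/400 ; √disc = 33/20
  v_R = (−(9/10) + 33/20) / (2·(1/2)) = 3/4 m/s
check:
T_s = v_R/a_R = (3/4)/1 = 0.7500 s
robot in T_r: 0.7500·0.3000 = 0.2250 m
robot covers 0.7500·0.7500 − ½·1.0000·0.7500² = 0.2812 m while stopping
human over T_r+T_s: 0.6000·(0.3000+0.7500) = 0.6300 m
margins: 0.2500+0.0050+0.0150 = 0.2700 m
sum ≈ 0.2250+0.2812+0.6300+0.2700 ≈ 1.4062 m = S ✓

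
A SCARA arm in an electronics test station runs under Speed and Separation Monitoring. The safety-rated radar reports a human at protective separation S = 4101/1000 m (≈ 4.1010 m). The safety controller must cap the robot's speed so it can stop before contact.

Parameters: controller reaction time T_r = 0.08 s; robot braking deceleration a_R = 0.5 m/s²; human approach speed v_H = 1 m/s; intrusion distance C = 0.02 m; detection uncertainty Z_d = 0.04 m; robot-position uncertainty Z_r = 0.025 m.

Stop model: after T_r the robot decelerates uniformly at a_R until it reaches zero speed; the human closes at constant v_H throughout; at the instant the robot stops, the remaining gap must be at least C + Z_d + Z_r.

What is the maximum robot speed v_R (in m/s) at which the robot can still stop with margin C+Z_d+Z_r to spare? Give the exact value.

quadratic (1)·v² + (52/25)·v + (-492/125) = 0
  disc = (52/25)² − 4·(1)·(-492/125) = 12544/625 ; √disc = 112/25
  v_R = (−(52/25) + 112/25) / (2·(1)) = 6/5 m/s
check:
braking lasts T_s = (6/5)/(1/2) = 2.4000 s
robot covers v_R·T_r = 1.2000·0.0800 = 0.0960 m before braking
braking distance = 1.2000²/(2·0.5000) = 1.4400 m
person approaches 1.0000·(0.0800+2.4000) = 2.4800 m
C+Z_d+Z_r = 0.0200+0.0400+0.0250 = 0.0850 m
sum ≈ 0.0960+1.4400+2.4800+0.0850 ≈ 4.1010 m = S ✓

v_R_max = 6/5 m/s = 1.2000 m/s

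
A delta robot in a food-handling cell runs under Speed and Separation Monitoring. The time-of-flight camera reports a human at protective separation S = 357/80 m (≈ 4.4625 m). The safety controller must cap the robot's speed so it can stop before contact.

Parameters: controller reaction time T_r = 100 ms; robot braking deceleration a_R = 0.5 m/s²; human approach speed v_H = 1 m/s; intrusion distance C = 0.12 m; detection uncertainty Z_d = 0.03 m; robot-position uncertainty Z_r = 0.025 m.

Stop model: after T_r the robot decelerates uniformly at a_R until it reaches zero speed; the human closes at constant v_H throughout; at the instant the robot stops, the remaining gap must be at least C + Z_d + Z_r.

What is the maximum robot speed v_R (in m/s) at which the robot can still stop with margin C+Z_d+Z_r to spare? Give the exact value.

collect terms ⇒ (1)·v_R² + (21/10)·v_R + (-67/16) = 0
  disc = (21/10)² − 4·(1)·(-67/16) = 529/25 ; √disc = 23/5
  v_R = (−(21/10) + 23/5) / (2·(1)) = 5/4 m/s
check:
T_s = v_R/a_R = (5/4)/(1/2) = 2.5000 s
robot covers v_R·T_r = 1.2500·0.1000 = 0.1250 m before braking
robot under decel: 1.2500²/(2·0.5000) = 1.5625 m
person approaches 1.0000·(0.1000+2.5000) = 2.6000 m
residual clearance needed = 0.1200+0.0300+0.0250 = 0.1750 m
sum ≈ 0.1250+1.5625+2.6000+0.1750 ≈ 4.4625 m = S ✓

v_R_max = 5/4 m/s = 1.2500 m/s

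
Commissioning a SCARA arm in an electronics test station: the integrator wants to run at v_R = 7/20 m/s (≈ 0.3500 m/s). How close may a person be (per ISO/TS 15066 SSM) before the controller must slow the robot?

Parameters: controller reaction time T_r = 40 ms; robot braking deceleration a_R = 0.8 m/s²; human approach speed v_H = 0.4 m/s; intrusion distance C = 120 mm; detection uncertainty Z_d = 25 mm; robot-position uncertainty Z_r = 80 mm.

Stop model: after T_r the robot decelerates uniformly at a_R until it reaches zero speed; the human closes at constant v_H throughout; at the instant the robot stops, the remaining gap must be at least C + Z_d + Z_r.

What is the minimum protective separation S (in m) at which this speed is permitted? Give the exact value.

S_min = 1621/3200 m = 0.5066 m

braking lasts T_s = (7/20)/(4/5) = 0.4375 s
robot covers v_R·T_r = 0.3500·0.0400 = 0.0140 m before braking
robot under decel: 0.3500²/(2·0.8000) = 0.0766 m
human closes 0.4000·0.4775 = 0.1910 m
C+Z_d+Z_r = 0.1200+0.0250+0.0800 = 0.2250 m
S_min ≈ 0.0140+0.0766+0.1910+0.2250  ⇒  S_min = 1621/3200 m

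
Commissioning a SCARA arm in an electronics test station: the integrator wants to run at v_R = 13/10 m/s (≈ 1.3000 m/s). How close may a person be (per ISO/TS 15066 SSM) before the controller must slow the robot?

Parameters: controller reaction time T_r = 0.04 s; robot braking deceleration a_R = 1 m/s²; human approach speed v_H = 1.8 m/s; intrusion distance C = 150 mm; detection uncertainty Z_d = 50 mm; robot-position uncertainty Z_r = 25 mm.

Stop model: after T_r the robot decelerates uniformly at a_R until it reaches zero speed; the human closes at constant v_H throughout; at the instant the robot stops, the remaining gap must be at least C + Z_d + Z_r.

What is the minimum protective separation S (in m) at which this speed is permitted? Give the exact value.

stop time T_s = (13/10)/1 = 1.3000 s
robot covers v_R·T_r = 1.3000·0.0400 = 0.0520 m before braking
robot under decel: 1.3000²/(2·1.0000) = 0.8450 m
human closes 1.8000·1.3400 = 2.4120 m
C+Z_d+Z_r = 0.1500+0.0500+0.0250 = 0.2250 m
S_min ≈ 0.0520+0.8450+2.4120+0.2250  ⇒  S_min = 1767/500 m

S_min = 1767/500 m = 3.5340 m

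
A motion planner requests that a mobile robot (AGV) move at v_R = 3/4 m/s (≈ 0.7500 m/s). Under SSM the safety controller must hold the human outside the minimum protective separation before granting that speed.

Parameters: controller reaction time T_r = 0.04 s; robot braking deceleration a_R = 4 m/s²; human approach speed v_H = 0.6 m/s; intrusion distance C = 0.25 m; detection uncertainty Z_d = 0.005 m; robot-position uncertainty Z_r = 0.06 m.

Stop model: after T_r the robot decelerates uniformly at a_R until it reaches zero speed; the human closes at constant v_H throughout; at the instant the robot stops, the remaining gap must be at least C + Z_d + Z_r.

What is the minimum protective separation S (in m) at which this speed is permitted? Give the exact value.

S_min = 8829/16000 m = 0.5518 m

braking lasts T_s = (3/4)/4 = 0.1875 s
reaction-phase robot travel = 0.7500·0.0400 = 0.0300 m
robot under decel: 0.7500²/(2·4.0000) = 0.0703 m
person approaches 0.6000·(0.0400+0.1875) = 0.1365 m
margins: 0.2500+0.0050+0.0600 = 0.3150 m
S_min ≈ 0.0300+0.0703+0.1365+0.3150  ⇒  S_min = 8829/16000 m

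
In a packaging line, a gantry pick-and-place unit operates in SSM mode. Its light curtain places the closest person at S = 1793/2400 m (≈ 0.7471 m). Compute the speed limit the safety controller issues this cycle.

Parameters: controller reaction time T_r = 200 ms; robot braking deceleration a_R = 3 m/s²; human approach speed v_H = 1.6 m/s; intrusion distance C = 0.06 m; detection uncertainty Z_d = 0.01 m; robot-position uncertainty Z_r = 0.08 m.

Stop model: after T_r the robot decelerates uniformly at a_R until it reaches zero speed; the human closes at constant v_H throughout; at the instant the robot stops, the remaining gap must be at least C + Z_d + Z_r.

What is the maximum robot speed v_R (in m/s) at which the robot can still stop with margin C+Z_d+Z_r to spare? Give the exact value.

quadratic (1/6)·v² + (11/15)·v + (-133/480) = 0
  disc = (11/15)² − 4·(1/6)·(-133/480) = 289/400 ; √disc = 17/20
  v_R = (−(11/15) + 17/20) / (2·(1/6)) = 7/20 m/s
check:
braking lasts T_s = (7/20)/3 = 0.1167 s
robot covers v_R·T_r = 0.3500·0.2000 = 0.0700 m before braking
robot under decel: 0.3500²/(2·3.0000) = 0.0204 m
human closes 1.6000·0.3167 = 0.5067 m
residual clearance needed = 0.0600+0.0100+0.0800 = 0.1500 m
sum ≈ 0.0700+0.0204+0.5067+0.1500 ≈ 0.7471 m = S ✓

v_R_max = 7/20 m/s = 0.3500 m/s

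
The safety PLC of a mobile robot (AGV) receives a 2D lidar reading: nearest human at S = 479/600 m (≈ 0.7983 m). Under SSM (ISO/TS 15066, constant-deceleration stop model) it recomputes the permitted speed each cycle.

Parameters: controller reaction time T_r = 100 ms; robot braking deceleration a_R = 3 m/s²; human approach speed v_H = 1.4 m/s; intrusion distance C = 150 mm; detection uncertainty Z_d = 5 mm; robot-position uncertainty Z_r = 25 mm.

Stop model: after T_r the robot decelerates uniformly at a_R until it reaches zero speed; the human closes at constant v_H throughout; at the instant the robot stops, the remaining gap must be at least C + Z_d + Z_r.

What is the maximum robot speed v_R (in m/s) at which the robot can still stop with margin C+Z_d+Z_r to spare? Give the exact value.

v_R_max = 7/10 m/s = 0.7000 m/s

quadratic (1/6)·v² + (17/30)·v + (-287/600) = 0
  disc = (17/30)² − 4·(1/6)·(-287/600) = 16/25 ; √disc = 4/5
  v_R = (−(17/30) + 4/5) / (2·(1/6)) = 7/10 m/s
check:
stop time T_s = (7/10)/3 = 0.2333 s
robot covers v_R·T_r = 0.7000·0.1000 = 0.0700 m before braking
braking distance = 0.7000²/(2·3.0000) = 0.0817 m
person approaches 1.4000·(0.1000+0.2333) = 0.4667 m
residual clearance needed = 0.1500+0.0050+0.0250 = 0.1800 m
sum ≈ 0.0700+0.0817+0.4667+0.1800 ≈ 0.7983 m = S ✓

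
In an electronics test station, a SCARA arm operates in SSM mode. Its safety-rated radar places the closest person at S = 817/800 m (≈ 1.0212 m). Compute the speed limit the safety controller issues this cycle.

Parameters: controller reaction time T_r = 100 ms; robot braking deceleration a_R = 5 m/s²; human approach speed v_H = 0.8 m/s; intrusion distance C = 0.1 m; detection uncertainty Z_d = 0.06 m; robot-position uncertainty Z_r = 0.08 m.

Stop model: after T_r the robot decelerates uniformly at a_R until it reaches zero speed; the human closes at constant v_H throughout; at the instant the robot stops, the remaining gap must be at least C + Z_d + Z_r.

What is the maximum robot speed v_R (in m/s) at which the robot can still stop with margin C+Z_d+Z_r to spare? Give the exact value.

at the boundary: (1/10)·v² + (13/50)·v + (-561/800) = 0
  disc = (13/50)² − 4·(1/10)·(-561/800) = 3481/10000 ; √disc = 59/100
  v_R = (−(13/50) + 59/100) / (2·(1/10)) = 33/20 m/s
check:
stop time T_s = (33/20)/5 = 0.3300 s
reaction-phase robot travel = 1.6500·0.1000 = 0.1650 m
braking distance = 1.6500²/(2·5.0000) = 0.2722 m
person approaches 0.8000·(0.1000+0.3300) = 0.3440 m
margins: 0.1000+0.0600+0.0800 = 0.2400 m
sum ≈ 0.1650+0.2722+0.3440+0.2400 ≈ 1.0212 m = S ✓

v_R_max = 33/20 m/s = 1.6500 m/s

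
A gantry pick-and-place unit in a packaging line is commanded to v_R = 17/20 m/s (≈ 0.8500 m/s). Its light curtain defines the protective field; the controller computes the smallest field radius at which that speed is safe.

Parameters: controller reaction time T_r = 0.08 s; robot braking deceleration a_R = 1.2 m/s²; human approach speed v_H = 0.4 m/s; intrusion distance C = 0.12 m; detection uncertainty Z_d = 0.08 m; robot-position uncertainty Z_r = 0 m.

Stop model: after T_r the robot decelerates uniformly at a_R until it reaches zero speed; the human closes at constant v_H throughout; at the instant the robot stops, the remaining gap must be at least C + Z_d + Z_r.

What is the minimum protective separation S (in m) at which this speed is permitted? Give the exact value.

braking lasts T_s = (17/20)/(6/5) = 0.7083 s
robot in T_r: 0.8500·0.0800 = 0.0680 m
braking distance = 0.8500²/(2·1.2000) = 0.3010 m
human over T_r+T_s: 0.4000·(0.0800+0.7083) = 0.3153 m
C+Z_d+Z_r = 0.1200+0.0800+0.0000 = 0.2000 m
S_min ≈ 0.0680+0.3010+0.3153+0.2000  ⇒  S_min = 283/320 m

S_min = 283/320 m = 0.8844 m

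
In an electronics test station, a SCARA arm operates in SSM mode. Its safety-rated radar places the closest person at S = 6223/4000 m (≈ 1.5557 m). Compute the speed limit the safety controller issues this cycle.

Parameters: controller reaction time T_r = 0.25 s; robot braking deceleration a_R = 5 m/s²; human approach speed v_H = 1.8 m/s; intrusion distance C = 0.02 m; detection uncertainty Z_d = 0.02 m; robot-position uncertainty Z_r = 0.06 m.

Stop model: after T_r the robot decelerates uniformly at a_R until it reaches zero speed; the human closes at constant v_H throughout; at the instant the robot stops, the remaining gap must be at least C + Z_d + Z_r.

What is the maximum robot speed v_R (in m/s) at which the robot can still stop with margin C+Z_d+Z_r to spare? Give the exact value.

at the boundary: (1/10)·v² + (61/100)·v + (-4023/4000) = 0
  disc = (61/100)² − 4·(1/10)·(-4023/4000) = 484/625 ; √disc = 22/25
  v_R = (−(61/100) + 22/25) / (2·(1/10)) = 27/20 m/s
check:
T_s = v_R/a_R = (27/20)/5 = 0.2700 s
robot covers v_R·T_r = 1.3500·0.2500 = 0.3375 m before braking
robot under decel: 1.3500²/(2·5.0000) = 0.1822 m
person approaches 1.8000·(0.2500+0.2700) = 0.9360 m
residual clearance needed = 0.0200+0.0200+0.0600 = 0.1000 m
sum ≈ 0.3375+0.1822+0.9360+0.1000 ≈ 1.5557 m = S ✓

v_R_max = 27/20 m/s = 1.3500 m/s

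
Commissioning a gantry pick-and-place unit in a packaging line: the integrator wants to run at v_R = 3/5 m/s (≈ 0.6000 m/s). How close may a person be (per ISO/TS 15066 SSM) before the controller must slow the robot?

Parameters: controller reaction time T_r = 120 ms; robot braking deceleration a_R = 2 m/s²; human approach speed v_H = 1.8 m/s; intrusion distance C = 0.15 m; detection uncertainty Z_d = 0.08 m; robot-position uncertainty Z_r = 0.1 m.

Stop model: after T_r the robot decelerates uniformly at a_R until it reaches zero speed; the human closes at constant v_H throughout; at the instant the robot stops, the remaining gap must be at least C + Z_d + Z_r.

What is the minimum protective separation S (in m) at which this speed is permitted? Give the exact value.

T_s = v_R/a_R = (3/5)/2 = 0.3000 s
robot in T_r: 0.6000·0.1200 = 0.0720 m
robot under decel: 0.6000²/(2·2.0000) = 0.0900 m
human closes 1.8000·0.4200 = 0.7560 m
C+Z_d+Z_r = 0.1500+0.0800+0.1000 = 0.3300 m
S_min ≈ 0.0720+0.0900+0.7560+0.3300  ⇒  S_min = 156/125 m

S_min = 156/125 m = 1.2480 m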